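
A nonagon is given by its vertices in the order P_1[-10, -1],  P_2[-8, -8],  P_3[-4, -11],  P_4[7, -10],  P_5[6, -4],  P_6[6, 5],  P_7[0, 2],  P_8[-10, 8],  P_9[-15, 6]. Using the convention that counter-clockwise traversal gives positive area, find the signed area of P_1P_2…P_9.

249

Apply the surveyor's formula: 2A = Σ (x_i·y_{i+1} − x_{i+1}·y_i), indices taken mod 9.
P_1→P_2: (-10)(-8) − (-8)(-1) = 72
P_2→P_3: (-8)(-11) − (-4)(-8) = 56
P_3→P_4: (-4)(-10) − (7)(-11) = 117
P_4→P_5: (7)(-4) − (6)(-10) = 32
P_5→P_6: (6)(5) − (6)(-4) = 54
P_6→P_7: (6)(2) − (0)(5) = 12
P_7→P_8: (0)(8) − (-10)(2) = 20
P_8→P_9: (-10)(6) − (-15)(8) = 60
P_9→P_1: (-15)(-1) − (-10)(6) = 75
Σ = 498
Signed area = Σ/2 = 249 (positive ⇒ counter-clockwise traversal).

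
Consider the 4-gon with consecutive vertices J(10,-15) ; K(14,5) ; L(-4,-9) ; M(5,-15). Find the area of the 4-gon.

Σ = (260) + (-106) + (105) + (75) = 334
Area = |Σ|/2 = 167.

167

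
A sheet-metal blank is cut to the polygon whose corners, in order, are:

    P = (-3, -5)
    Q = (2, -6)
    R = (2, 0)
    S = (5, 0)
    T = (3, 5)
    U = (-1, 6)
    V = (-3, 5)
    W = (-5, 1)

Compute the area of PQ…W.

Apply the shoelace (surveyor's) formula: 2A = Σ (x_i·y_{i+1} − x_{i+1}·y_i), indices taken mod 8.
Cross-terms: 28, 12, 0, 25, 23, 13, 22, 28  ⇒  Σ = 151
Area = |Σ|/2 = 75.5.

75.5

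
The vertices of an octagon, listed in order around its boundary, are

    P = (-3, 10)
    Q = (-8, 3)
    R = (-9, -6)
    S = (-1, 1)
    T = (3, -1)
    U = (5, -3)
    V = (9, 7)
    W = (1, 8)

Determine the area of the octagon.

143

Σ = (71) + (75) + (-15) + (-2) + (-4) + (62) + (65) + (34) = 286
Area = |Σ|/2 = 143.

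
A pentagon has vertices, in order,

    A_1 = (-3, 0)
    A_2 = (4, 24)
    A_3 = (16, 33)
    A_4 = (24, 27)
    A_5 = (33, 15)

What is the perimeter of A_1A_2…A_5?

|A_1A_2| = √((7)² + (24)²) = √625 = 25
|A_2A_3| = √((12)² + (9)²) = √225 = 15
|A_3A_4| = √((8)² + (-6)²) = √100 = 10
|A_4A_5| = √((9)² + (-12)²) = √225 = 15
|A_5A_1| = √((-36)² + (-15)²) = √1521 = 39
Perimeter = 25 + 15 + 10 + 15 + 39 = 104.

104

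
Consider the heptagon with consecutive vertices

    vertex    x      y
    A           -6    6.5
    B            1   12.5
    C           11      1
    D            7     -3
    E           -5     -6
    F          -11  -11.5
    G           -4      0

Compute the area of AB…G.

197.75

Cross-terms: -81.5, -136.5, -40, -57, -8.5, -46, -26  ⇒  Σ = -395.5
Area = |Σ|/2 = 197.75.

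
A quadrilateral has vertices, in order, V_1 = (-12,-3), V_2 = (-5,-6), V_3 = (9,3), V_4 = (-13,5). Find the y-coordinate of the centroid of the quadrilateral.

Apply the shoelace formula. First the cross-terms c_i = x_i·y_{i+1} − x_{i+1}·y_i:
  57, 39, 84, 99  ⇒  2A = 279, A = 139.5.
Then Σ (y_i + y_{i+1})·c_i = 240, so ȳ = 240 / (6·139.5) = 80/279.

80/279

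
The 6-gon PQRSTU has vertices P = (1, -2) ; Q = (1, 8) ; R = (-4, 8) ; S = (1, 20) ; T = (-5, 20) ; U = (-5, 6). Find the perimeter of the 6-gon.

|PQ| = √((0)² + (10)²) = √100 = 10
|QR| = √((-5)² + (0)²) = √25 = 5
|RS| = √((5)² + (12)²) = √169 = 13
|ST| = √((-6)² + (0)²) = √36 = 6
|TU| = √((0)² + (-14)²) = √196 = 14
|UP| = √((6)² + (-8)²) = √100 = 10
Perimeter = 10 + 5 + 13 + 6 + 14 + 10 = 58.

58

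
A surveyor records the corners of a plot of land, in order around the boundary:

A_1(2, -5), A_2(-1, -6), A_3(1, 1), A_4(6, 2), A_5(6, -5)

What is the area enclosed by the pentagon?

Apply the shoelace (surveyor's) formula: 2A = Σ (x_i·y_{i+1} − x_{i+1}·y_i), indices taken mod 5.
Σ = (-17) + (5) + (-4) + (-42) + (-20) = -78
Area = |Σ|/2 = 39.

39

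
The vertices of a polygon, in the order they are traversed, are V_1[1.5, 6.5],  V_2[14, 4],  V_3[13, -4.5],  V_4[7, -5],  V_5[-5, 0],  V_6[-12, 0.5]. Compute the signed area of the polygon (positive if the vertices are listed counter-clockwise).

Apply Gauss's area formula: 2A = Σ (x_i·y_{i+1} − x_{i+1}·y_i), indices taken mod 6.
Σ = (-85) + (-115) + (-33.5) + (-25) + (-2.5) + (-78.75) = -339.75
Signed area = Σ/2 = -169.875 (negative ⇒ clockwise traversal).

-169.875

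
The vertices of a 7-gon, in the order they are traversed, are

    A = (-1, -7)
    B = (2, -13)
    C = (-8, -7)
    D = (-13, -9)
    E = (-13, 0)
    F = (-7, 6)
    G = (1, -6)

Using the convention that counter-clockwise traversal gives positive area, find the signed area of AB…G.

-141

Apply the shoelace (surveyor's) formula: 2A = Σ (x_i·y_{i+1} − x_{i+1}·y_i), indices taken mod 7.
Σ = (27) + (-118) + (-19) + (-117) + (-78) + (36) + (-13) = -282
Signed area = Σ/2 = -141 (negative ⇒ clockwise traversal).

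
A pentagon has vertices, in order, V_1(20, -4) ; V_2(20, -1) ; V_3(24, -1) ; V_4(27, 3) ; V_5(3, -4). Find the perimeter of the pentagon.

54

|V_1V_2| = √((0)² + (3)²) = √9 = 3
|V_2V_3| = √((4)² + (0)²) = √16 = 4
|V_3V_4| = √((3)² + (4)²) = √25 = 5
|V_4V_5| = √((-24)² + (-7)²) = √625 = 25
|V_5V_1| = √((17)² + (0)²) = √289 = 17
Perimeter = 3 + 4 + 5 + 25 + 17 = 54.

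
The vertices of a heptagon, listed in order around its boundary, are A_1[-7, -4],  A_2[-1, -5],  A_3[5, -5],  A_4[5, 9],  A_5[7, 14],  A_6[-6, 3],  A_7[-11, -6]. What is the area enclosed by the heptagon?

157

Apply the shoelace formula: 2A = Σ (x_i·y_{i+1} − x_{i+1}·y_i), indices taken mod 7.
Σ = (31) + (30) + (70) + (7) + (105) + (69) + (2) = 314
Area = |Σ|/2 = 157.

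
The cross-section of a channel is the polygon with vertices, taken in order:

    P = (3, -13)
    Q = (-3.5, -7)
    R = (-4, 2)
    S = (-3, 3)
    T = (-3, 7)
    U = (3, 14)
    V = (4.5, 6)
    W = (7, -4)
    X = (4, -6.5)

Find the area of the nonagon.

Apply the surveyor's formula: 2A = Σ (x_i·y_{i+1} − x_{i+1}·y_i), indices taken mod 9.
Σ = (-66.5) + (-35) + (-6) + (-12) + (-63) + (-45) + (-60) + (-29.5) + (-32.5) = -349.5
Area = |Σ|/2 = 174.75.

174.75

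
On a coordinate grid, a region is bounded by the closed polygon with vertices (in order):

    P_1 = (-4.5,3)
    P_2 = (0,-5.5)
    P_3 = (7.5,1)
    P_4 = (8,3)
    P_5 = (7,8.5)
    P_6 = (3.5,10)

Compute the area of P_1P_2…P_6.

111.625

Cross-terms: 24.75, 41.25, 14.5, 47, 40.25, 55.5  ⇒  Σ = 223.25
Area = |Σ|/2 = 111.625.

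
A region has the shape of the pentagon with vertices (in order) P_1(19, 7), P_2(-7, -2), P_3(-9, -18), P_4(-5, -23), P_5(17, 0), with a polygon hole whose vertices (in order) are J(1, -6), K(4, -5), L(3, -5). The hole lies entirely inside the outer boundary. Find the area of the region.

Outer boundary:
Apply the shoelace formula: 2A = Σ (x_i·y_{i+1} − x_{i+1}·y_i), indices taken mod 5.
Σ = (11) + (108) + (117) + (391) + (119) = 746
Area = |Σ|/2 = 373.
Hole:
Σ = (19) + (-5) + (-13) = 1
Area = |Σ|/2 = 0.5.
Net area = 373 − 0.5 = 372.5.

372.5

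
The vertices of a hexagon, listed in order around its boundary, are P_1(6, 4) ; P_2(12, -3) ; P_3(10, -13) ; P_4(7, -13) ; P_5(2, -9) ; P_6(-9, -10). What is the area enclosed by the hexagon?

172.5

P_1→P_2: (6)(-3) − (12)(4) = -66
P_2→P_3: (12)(-13) − (10)(-3) = -126
P_3→P_4: (10)(-13) − (7)(-13) = -39
P_4→P_5: (7)(-9) − (2)(-13) = -37
P_5→P_6: (2)(-10) − (-9)(-9) = -101
P_6→P_1: (-9)(4) − (6)(-10) = 24
Σ = -345
Area = |Σ|/2 = 172.5.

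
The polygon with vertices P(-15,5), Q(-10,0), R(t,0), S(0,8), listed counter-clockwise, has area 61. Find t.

-6

The doubled signed area Σ (x_i y_{i+1} − x_{i+1} y_i) is linear in t.
With t=0 it equals 170; the coefficient of t is 8 (from the two edges through R).
So 8·t + 170 = 2·61 = 122 ⇒ t = -6.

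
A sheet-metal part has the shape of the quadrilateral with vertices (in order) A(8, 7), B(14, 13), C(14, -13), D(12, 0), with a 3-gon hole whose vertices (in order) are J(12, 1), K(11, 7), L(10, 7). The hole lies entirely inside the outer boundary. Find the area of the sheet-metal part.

56

Outer boundary:
A→B: (8)(13) − (14)(7) = 6
B→C: (14)(-13) − (14)(13) = -364
C→D: (14)(0) − (12)(-13) = 156
D→A: (12)(7) − (8)(0) = 84
Σ = -118
Area = |Σ|/2 = 59.
Hole:
Apply the shoelace formula: 2A = Σ (x_i·y_{i+1} − x_{i+1}·y_i), indices taken mod 3.
Σ = (73) + (7) + (-74) = 6
Area = |Σ|/2 = 3.
Net area = 59 − 3 = 56.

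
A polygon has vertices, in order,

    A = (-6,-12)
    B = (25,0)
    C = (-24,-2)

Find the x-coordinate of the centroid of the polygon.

-5/3

Apply the shoelace formula. First the cross-terms c_i = x_i·y_{i+1} − x_{i+1}·y_i:
  300, -50, 276  ⇒  2A = 526, A = 263.
Then Σ (x_i + x_{i+1})·c_i = -2630, so x̄ = -2630 / (6·263) = -5/3.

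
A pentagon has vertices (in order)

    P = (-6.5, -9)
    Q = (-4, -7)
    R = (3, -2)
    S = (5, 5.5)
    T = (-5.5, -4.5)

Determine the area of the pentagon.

46.5

Apply the shoelace (surveyor's) formula: 2A = Σ (x_i·y_{i+1} − x_{i+1}·y_i), indices taken mod 5.
Cross-terms: 9.5, 29, 26.5, 7.75, 20.25  ⇒  Σ = 93
Area = |Σ|/2 = 46.5.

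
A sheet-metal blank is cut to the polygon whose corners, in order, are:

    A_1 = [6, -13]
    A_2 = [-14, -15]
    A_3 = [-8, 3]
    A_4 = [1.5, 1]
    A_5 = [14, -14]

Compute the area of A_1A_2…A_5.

289.75

A_1→A_2: (6)(-15) − (-14)(-13) = -272
A_2→A_3: (-14)(3) − (-8)(-15) = -162
A_3→A_4: (-8)(1) − (1.5)(3) = -12.5
A_4→A_5: (1.5)(-14) − (14)(1) = -35
A_5→A_1: (14)(-13) − (6)(-14) = -98
Σ = -579.5
Area = |Σ|/2 = 289.75.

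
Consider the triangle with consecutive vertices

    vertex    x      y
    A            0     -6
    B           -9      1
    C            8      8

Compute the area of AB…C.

91

Apply the surveyor's formula: 2A = Σ (x_i·y_{i+1} − x_{i+1}·y_i), indices taken mod 3.
Σ = (-54) + (-80) + (-48) = -182
Area = |Σ|/2 = 91.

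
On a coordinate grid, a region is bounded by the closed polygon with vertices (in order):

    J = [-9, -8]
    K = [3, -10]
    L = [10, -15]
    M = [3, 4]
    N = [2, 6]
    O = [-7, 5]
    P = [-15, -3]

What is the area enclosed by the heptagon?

252.5

Apply the shoelace (surveyor's) formula: 2A = Σ (x_i·y_{i+1} − x_{i+1}·y_i), indices taken mod 7.
Σ = (114) + (55) + (85) + (10) + (52) + (96) + (93) = 505
Area = |Σ|/2 = 252.5.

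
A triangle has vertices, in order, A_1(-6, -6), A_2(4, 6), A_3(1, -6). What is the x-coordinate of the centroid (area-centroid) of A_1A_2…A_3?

Apply Gauss's area formula. First the cross-terms c_i = x_i·y_{i+1} − x_{i+1}·y_i:
  -12, -30, -42  ⇒  2A = -84, A = -42.
Then Σ (x_i + x_{i+1})·c_i = 84, so x̄ = 84 / (6·(-42)) = -1/3.

-1/3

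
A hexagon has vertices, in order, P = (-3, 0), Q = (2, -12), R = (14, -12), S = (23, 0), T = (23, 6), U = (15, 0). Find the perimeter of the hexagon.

74

|PQ| = √((5)² + (-12)²) = √169 = 13
|QR| = √((12)² + (0)²) = √144 = 12
|RS| = √((9)² + (12)²) = √225 = 15
|ST| = √((0)² + (6)²) = √36 = 6
|TU| = √((-8)² + (-6)²) = √100 = 10
|UP| = √((-18)² + (0)²) = √324 = 18
Perimeter = 13 + 12 + 15 + 6 + 10 + 18 = 74.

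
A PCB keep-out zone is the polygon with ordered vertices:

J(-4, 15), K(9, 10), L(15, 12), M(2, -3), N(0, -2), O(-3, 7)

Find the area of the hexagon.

156.5

Σ = (-175) + (-42) + (-69) + (-4) + (-6) + (-17) = -313
Area = |Σ|/2 = 156.5.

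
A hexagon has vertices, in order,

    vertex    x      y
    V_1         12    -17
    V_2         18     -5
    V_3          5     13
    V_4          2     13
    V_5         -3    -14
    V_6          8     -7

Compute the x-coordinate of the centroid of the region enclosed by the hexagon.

Apply the shoelace (surveyor's) formula. First the cross-terms c_i = x_i·y_{i+1} − x_{i+1}·y_i:
  246, 259, 39, 11, 133, -52  ⇒  2A = 636, A = 318.
Then Σ (x_i + x_{i+1})·c_i = 13224, so x̄ = 13224 / (6·318) = 1102/159.

1102/159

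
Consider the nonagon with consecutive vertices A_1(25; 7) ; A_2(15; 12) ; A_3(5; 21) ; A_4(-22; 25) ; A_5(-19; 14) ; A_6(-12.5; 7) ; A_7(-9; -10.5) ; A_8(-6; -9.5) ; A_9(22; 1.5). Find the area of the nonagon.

889.625

Apply the shoelace (surveyor's) formula: 2A = Σ (x_i·y_{i+1} − x_{i+1}·y_i), indices taken mod 9.
Cross-terms: 195, 255, 587, 167, 42, 194.25, 22.5, 200, 116.5  ⇒  Σ = 1779.25
Area = |Σ|/2 = 889.625.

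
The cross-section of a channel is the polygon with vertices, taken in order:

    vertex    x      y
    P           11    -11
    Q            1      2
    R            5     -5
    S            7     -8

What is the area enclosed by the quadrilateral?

12

Apply the surveyor's formula: 2A = Σ (x_i·y_{i+1} − x_{i+1}·y_i), indices taken mod 4.
P→Q: (11)(2) − (1)(-11) = 33
Q→R: (1)(-5) − (5)(2) = -15
R→S: (5)(-8) − (7)(-5) = -5
S→P: (7)(-11) − (11)(-8) = 11
Σ = 24
Area = |Σ|/2 = 12.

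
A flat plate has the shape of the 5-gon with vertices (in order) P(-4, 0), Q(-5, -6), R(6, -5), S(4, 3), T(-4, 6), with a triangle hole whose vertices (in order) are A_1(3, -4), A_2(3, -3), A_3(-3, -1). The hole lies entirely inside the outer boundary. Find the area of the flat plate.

88.5

Outer boundary:
Apply the shoelace formula: 2A = Σ (x_i·y_{i+1} − x_{i+1}·y_i), indices taken mod 5.
Cross-terms: 24, 61, 38, 36, 24  ⇒  Σ = 183
Area = |Σ|/2 = 91.5.
Hole:
Apply Gauss's area formula: 2A = Σ (x_i·y_{i+1} − x_{i+1}·y_i), indices taken mod 3.
Σ = (3) + (-12) + (15) = 6
Area = |Σ|/2 = 3.
Net area = 91.5 − 3 = 88.5.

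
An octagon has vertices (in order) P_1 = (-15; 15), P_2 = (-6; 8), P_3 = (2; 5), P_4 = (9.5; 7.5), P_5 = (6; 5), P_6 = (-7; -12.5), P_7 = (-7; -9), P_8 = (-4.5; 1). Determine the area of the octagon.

135.25

Apply the surveyor's formula: 2A = Σ (x_i·y_{i+1} − x_{i+1}·y_i), indices taken mod 8.
Σ = (-30) + (-46) + (-32.5) + (2.5) + (-40) + (-24.5) + (-47.5) + (-52.5) = -270.5
Area = |Σ|/2 = 135.25.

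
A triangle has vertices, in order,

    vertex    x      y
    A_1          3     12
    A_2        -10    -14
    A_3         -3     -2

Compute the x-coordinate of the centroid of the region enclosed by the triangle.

Apply the surveyor's formula. First the cross-terms c_i = x_i·y_{i+1} − x_{i+1}·y_i:
  78, -22, -30  ⇒  2A = 26, A = 13.
Then Σ (x_i + x_{i+1})·c_i = -260, so x̄ = -260 / (6·13) = -10/3.

-10/3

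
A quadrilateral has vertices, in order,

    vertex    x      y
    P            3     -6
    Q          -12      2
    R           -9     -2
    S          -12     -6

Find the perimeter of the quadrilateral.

42

|PQ| = √((-15)² + (8)²) = √289 = 17
|QR| = √((3)² + (-4)²) = √25 = 5
|RS| = √((-3)² + (-4)²) = √25 = 5
|SP| = √((15)² + (0)²) = √225 = 15
Perimeter = 17 + 5 + 5 + 15 = 42.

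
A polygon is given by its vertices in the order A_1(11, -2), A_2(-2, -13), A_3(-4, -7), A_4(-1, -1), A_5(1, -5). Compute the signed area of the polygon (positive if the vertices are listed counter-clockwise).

-64.5

Apply the surveyor's formula: 2A = Σ (x_i·y_{i+1} − x_{i+1}·y_i), indices taken mod 5.
Σ = (-147) + (-38) + (-3) + (6) + (53) = -129
Signed area = Σ/2 = -64.5 (negative ⇒ clockwise traversal).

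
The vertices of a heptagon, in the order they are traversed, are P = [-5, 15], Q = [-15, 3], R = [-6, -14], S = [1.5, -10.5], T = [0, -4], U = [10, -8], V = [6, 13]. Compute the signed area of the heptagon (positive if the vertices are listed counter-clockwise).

444.5

Σ = (210) + (228) + (84) + (-6) + (40) + (178) + (155) = 889
Signed area = Σ/2 = 444.5 (positive ⇒ counter-clockwise traversal).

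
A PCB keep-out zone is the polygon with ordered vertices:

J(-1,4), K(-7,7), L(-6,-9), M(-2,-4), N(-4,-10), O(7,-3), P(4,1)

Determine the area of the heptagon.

Apply Gauss's area formula: 2A = Σ (x_i·y_{i+1} − x_{i+1}·y_i), indices taken mod 7.
J→K: (-1)(7) − (-7)(4) = 21
K→L: (-7)(-9) − (-6)(7) = 105
L→M: (-6)(-4) − (-2)(-9) = 6
M→N: (-2)(-10) − (-4)(-4) = 4
N→O: (-4)(-3) − (7)(-10) = 82
O→P: (7)(1) − (4)(-3) = 19
P→J: (4)(4) − (-1)(1) = 17
Σ = 254
Area = |Σ|/2 = 127.

127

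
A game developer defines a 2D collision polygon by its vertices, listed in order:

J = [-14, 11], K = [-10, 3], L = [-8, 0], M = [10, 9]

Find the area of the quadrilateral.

128

Apply the shoelace formula: 2A = Σ (x_i·y_{i+1} − x_{i+1}·y_i), indices taken mod 4.
Cross-terms: 68, 24, -72, 236  ⇒  Σ = 256
Area = |Σ|/2 = 128.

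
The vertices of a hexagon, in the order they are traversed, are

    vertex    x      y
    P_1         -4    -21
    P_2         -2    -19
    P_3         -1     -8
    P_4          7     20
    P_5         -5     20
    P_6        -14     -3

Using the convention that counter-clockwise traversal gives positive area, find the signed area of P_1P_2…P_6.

Apply the shoelace (surveyor's) formula: 2A = Σ (x_i·y_{i+1} − x_{i+1}·y_i), indices taken mod 6.
P_1→P_2: (-4)(-19) − (-2)(-21) = 34
P_2→P_3: (-2)(-8) − (-1)(-19) = -3
P_3→P_4: (-1)(20) − (7)(-8) = 36
P_4→P_5: (7)(20) − (-5)(20) = 240
P_5→P_6: (-5)(-3) − (-14)(20) = 295
P_6→P_1: (-14)(-21) − (-4)(-3) = 282
Σ = 884
Signed area = Σ/2 = 442 (positive ⇒ counter-clockwise traversal).

442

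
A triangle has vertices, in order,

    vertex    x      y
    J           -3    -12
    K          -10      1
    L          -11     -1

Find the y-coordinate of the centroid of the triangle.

Apply the shoelace (surveyor's) formula. First the cross-terms c_i = x_i·y_{i+1} − x_{i+1}·y_i:
  -123, 21, 129  ⇒  2A = 27, A = 13.5.
Then Σ (y_i + y_{i+1})·c_i = -324, so ȳ = -324 / (6·13.5) = -4.

-4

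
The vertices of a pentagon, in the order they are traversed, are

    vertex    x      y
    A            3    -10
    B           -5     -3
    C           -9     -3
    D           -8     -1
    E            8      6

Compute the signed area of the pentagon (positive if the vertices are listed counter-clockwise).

-112

Apply Gauss's area formula: 2A = Σ (x_i·y_{i+1} − x_{i+1}·y_i), indices taken mod 5.
Σ = (-59) + (-12) + (-15) + (-40) + (-98) = -224
Signed area = Σ/2 = -112 (negative ⇒ clockwise traversal).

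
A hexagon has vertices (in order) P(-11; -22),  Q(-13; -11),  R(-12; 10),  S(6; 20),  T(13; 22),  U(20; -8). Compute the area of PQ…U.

963.5

Apply the shoelace formula: 2A = Σ (x_i·y_{i+1} − x_{i+1}·y_i), indices taken mod 6.
Cross-terms: -165, -262, -300, -128, -544, -528  ⇒  Σ = -1927
Area = |Σ|/2 = 963.5.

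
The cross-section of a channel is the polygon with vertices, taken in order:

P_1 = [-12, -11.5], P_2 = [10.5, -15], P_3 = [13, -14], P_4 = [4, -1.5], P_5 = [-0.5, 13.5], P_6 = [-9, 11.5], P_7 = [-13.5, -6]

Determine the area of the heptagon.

Apply the shoelace formula: 2A = Σ (x_i·y_{i+1} − x_{i+1}·y_i), indices taken mod 7.
Cross-terms: 300.75, 48, 36.5, 53.25, 115.75, 209.25, 83.25  ⇒  Σ = 846.75
Area = |Σ|/2 = 423.375.

423.375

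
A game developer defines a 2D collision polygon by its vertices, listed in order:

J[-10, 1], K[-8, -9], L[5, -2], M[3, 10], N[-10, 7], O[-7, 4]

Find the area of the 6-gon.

Apply the surveyor's formula: 2A = Σ (x_i·y_{i+1} − x_{i+1}·y_i), indices taken mod 6.
J→K: (-10)(-9) − (-8)(1) = 98
K→L: (-8)(-2) − (5)(-9) = 61
L→M: (5)(10) − (3)(-2) = 56
M→N: (3)(7) − (-10)(10) = 121
N→O: (-10)(4) − (-7)(7) = 9
O→J: (-7)(1) − (-10)(4) = 33
Σ = 378
Area = |Σ|/2 = 189.

189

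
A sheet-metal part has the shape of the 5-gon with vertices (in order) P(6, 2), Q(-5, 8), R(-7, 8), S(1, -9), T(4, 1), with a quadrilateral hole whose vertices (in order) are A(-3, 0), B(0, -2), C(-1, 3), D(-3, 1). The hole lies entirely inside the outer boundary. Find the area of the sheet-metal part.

76.5

Outer boundary:
Apply the shoelace (surveyor's) formula: 2A = Σ (x_i·y_{i+1} − x_{i+1}·y_i), indices taken mod 5.
P→Q: (6)(8) − (-5)(2) = 58
Q→R: (-5)(8) − (-7)(8) = 16
R→S: (-7)(-9) − (1)(8) = 55
S→T: (1)(1) − (4)(-9) = 37
T→P: (4)(2) − (6)(1) = 2
Σ = 168
Area = |Σ|/2 = 84.
Hole:
Apply the shoelace formula: 2A = Σ (x_i·y_{i+1} − x_{i+1}·y_i), indices taken mod 4.
Σ = (6) + (-2) + (8) + (3) = 15
Area = |Σ|/2 = 7.5.
Net area = 84 − 7.5 = 76.5.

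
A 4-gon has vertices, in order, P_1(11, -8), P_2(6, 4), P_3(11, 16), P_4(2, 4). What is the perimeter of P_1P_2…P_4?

|P_1P_2| = √((-5)² + (12)²) = √169 = 13
|P_2P_3| = √((5)² + (12)²) = √169 = 13
|P_3P_4| = √((-9)² + (-12)²) = √225 = 15
|P_4P_1| = √((9)² + (-12)²) = √225 = 15
Perimeter = 13 + 13 + 15 + 15 = 56.

56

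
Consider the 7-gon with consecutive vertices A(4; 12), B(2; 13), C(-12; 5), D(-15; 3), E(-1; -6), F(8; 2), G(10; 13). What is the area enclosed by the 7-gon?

262

A→B: (4)(13) − (2)(12) = 28
B→C: (2)(5) − (-12)(13) = 166
C→D: (-12)(3) − (-15)(5) = 39
D→E: (-15)(-6) − (-1)(3) = 93
E→F: (-1)(2) − (8)(-6) = 46
F→G: (8)(13) − (10)(2) = 84
G→A: (10)(12) − (4)(13) = 68
Σ = 524
Area = |Σ|/2 = 262.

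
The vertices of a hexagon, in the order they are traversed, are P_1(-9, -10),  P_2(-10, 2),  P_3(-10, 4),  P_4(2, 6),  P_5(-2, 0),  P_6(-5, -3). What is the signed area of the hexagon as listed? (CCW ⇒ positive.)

Apply Gauss's area formula: 2A = Σ (x_i·y_{i+1} − x_{i+1}·y_i), indices taken mod 6.
P_1→P_2: (-9)(2) − (-10)(-10) = -118
P_2→P_3: (-10)(4) − (-10)(2) = -20
P_3→P_4: (-10)(6) − (2)(4) = -68
P_4→P_5: (2)(0) − (-2)(6) = 12
P_5→P_6: (-2)(-3) − (-5)(0) = 6
P_6→P_1: (-5)(-10) − (-9)(-3) = 23
Σ = -165
Signed area = Σ/2 = -82.5 (negative ⇒ clockwise traversal).

-82.5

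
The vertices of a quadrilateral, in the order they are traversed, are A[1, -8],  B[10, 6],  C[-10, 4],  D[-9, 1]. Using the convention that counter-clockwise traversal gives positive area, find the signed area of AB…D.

141.5

Apply the surveyor's formula: 2A = Σ (x_i·y_{i+1} − x_{i+1}·y_i), indices taken mod 4.
Σ = (86) + (100) + (26) + (71) = 283
Signed area = Σ/2 = 141.5 (positive ⇒ counter-clockwise traversal).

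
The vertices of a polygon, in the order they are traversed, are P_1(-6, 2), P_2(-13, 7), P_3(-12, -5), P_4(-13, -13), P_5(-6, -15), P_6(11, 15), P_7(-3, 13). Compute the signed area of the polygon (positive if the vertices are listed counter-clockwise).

Apply the surveyor's formula: 2A = Σ (x_i·y_{i+1} − x_{i+1}·y_i), indices taken mod 7.
Σ = (-16) + (149) + (91) + (117) + (75) + (188) + (72) = 676
Signed area = Σ/2 = 338 (positive ⇒ counter-clockwise traversal).

338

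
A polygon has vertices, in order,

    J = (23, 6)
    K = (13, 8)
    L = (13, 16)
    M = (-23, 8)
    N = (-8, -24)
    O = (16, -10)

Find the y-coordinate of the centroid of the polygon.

Apply Gauss's area formula. First the cross-terms c_i = x_i·y_{i+1} − x_{i+1}·y_i:
  106, 104, 472, 616, 464, 326  ⇒  2A = 2088, A = 1044.
Then Σ (y_i + y_{i+1})·c_i = -11628, so ȳ = -11628 / (6·1044) = -323/174.

-323/174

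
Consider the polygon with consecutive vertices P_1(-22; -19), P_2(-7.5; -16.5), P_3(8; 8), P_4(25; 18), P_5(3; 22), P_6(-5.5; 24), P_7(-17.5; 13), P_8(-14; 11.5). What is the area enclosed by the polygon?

Apply the shoelace (surveyor's) formula: 2A = Σ (x_i·y_{i+1} − x_{i+1}·y_i), indices taken mod 8.
Σ = (220.5) + (72) + (-56) + (496) + (193) + (348.5) + (-19.25) + (519) = 1773.75
Area = |Σ|/2 = 886.875.

886.875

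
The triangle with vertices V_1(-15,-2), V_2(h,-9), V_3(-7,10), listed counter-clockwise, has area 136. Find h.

3

Write out the shoelace sum; only the two edges meeting at V_2 involve h:
2·Area = [((-15)·(-9) − h·(-2)) + (h·10 − (-7)·(-9))] + 164
       = 12·h + 236 = 272
⇒ h = 3.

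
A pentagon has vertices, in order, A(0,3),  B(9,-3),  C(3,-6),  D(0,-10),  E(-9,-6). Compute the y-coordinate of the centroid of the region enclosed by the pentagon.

-802/219

Apply the shoelace (surveyor's) formula. First the cross-terms c_i = x_i·y_{i+1} − x_{i+1}·y_i:
  -27, -45, -30, -90, -27  ⇒  2A = -219, A = -109.5.
Then Σ (y_i + y_{i+1})·c_i = 2406, so ȳ = 2406 / (6·(-109.5)) = -802/219.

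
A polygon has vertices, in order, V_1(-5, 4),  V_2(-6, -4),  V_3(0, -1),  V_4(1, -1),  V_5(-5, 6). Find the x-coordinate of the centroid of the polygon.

Apply the shoelace (surveyor's) formula. First the cross-terms c_i = x_i·y_{i+1} − x_{i+1}·y_i:
  44, 6, 1, 1, 10  ⇒  2A = 62, A = 31.
Then Σ (x_i + x_{i+1})·c_i = -623, so x̄ = -623 / (6·31) = -623/186.

-623/186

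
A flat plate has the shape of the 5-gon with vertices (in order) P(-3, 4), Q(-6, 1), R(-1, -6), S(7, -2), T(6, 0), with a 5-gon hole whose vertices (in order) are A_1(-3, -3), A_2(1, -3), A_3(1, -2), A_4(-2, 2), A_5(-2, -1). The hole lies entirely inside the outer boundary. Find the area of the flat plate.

59

Outer boundary:
Apply the shoelace formula: 2A = Σ (x_i·y_{i+1} − x_{i+1}·y_i), indices taken mod 5.
Σ = (21) + (37) + (44) + (12) + (24) = 138
Area = |Σ|/2 = 69.
Hole:
Apply Gauss's area formula: 2A = Σ (x_i·y_{i+1} − x_{i+1}·y_i), indices taken mod 5.
Cross-terms: 12, 1, -2, 6, 3  ⇒  Σ = 20
Area = |Σ|/2 = 10.
Net area = 69 − 10 = 59.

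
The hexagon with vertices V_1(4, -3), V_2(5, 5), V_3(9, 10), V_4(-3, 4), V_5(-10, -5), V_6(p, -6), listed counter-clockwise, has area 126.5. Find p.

Write out the shoelace sum; only the two edges meeting at V_6 involve p:
2·Area = [((-10)·(-6) − p·(-5)) + (p·(-3) − 4·(-6))] + 161
       = 2·p + 245 = 253
⇒ p = 4.

4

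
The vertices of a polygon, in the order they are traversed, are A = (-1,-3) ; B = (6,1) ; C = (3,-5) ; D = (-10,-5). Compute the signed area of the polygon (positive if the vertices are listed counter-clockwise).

-28

Apply the shoelace formula: 2A = Σ (x_i·y_{i+1} − x_{i+1}·y_i), indices taken mod 4.
Cross-terms: 17, -33, -65, 25  ⇒  Σ = -56
Signed area = Σ/2 = -28 (negative ⇒ clockwise traversal).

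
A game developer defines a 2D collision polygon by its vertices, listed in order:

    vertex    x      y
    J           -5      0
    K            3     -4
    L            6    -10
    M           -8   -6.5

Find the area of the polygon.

68.75

Apply the shoelace formula: 2A = Σ (x_i·y_{i+1} − x_{i+1}·y_i), indices taken mod 4.
Σ = (20) + (-6) + (-119) + (-32.5) = -137.5
Area = |Σ|/2 = 68.75.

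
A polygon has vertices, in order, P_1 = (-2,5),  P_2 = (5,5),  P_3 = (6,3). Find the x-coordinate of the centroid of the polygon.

3

Apply Gauss's area formula. First the cross-terms c_i = x_i·y_{i+1} − x_{i+1}·y_i:
  -35, -15, 36  ⇒  2A = -14, A = -7.
Then Σ (x_i + x_{i+1})·c_i = -126, so x̄ = -126 / (6·(-7)) = 3.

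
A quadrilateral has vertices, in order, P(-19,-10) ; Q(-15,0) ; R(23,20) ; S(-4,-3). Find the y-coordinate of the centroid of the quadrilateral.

341/114

Apply the shoelace formula. First the cross-terms c_i = x_i·y_{i+1} − x_{i+1}·y_i:
  -150, -300, 11, -17  ⇒  2A = -456, A = -228.
Then Σ (y_i + y_{i+1})·c_i = -4092, so ȳ = -4092 / (6·(-228)) = 341/114.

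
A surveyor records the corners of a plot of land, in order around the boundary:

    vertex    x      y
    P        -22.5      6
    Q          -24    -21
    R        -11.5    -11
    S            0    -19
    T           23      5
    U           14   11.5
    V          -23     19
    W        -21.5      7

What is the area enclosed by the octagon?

1147.75

Apply the shoelace (surveyor's) formula: 2A = Σ (x_i·y_{i+1} − x_{i+1}·y_i), indices taken mod 8.
Cross-terms: 616.5, 22.5, 218.5, 437, 194.5, 530.5, 247.5, 28.5  ⇒  Σ = 2295.5
Area = |Σ|/2 = 1147.75.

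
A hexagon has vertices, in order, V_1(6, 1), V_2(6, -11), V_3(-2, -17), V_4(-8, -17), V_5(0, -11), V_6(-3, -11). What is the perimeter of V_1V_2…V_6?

|V_1V_2| = √((0)² + (-12)²) = √144 = 12
|V_2V_3| = √((-8)² + (-6)²) = √100 = 10
|V_3V_4| = √((-6)² + (0)²) = √36 = 6
|V_4V_5| = √((8)² + (6)²) = √100 = 10
|V_5V_6| = √((-3)² + (0)²) = √9 = 3
|V_6V_1| = √((9)² + (12)²) = √225 = 15
Perimeter = 12 + 10 + 6 + 10 + 3 + 15 = 56.

56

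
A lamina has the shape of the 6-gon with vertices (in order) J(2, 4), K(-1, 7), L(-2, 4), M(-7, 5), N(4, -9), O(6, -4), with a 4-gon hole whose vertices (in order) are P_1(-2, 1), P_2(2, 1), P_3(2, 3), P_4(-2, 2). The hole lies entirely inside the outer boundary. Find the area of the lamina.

Outer boundary:
Cross-terms: 18, 10, 18, 43, 38, 32  ⇒  Σ = 159
Area = |Σ|/2 = 79.5.
Hole:
Σ = (-4) + (4) + (10) + (2) = 12
Area = |Σ|/2 = 6.
Net area = 79.5 − 6 = 73.5.

73.5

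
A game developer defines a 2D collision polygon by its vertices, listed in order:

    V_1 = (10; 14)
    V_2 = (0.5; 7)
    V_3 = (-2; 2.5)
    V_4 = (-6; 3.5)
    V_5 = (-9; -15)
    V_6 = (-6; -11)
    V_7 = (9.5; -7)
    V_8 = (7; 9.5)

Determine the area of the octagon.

252.75

Apply the shoelace (surveyor's) formula: 2A = Σ (x_i·y_{i+1} − x_{i+1}·y_i), indices taken mod 8.
Σ = (63) + (15.25) + (8) + (121.5) + (9) + (146.5) + (139.25) + (3) = 505.5
Area = |Σ|/2 = 252.75.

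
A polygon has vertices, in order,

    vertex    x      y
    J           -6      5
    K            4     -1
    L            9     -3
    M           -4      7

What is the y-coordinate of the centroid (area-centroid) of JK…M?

Apply Gauss's area formula. First the cross-terms c_i = x_i·y_{i+1} − x_{i+1}·y_i:
  -14, -3, 51, 22  ⇒  2A = 56, A = 28.
Then Σ (y_i + y_{i+1})·c_i = 424, so ȳ = 424 / (6·28) = 53/21.

53/21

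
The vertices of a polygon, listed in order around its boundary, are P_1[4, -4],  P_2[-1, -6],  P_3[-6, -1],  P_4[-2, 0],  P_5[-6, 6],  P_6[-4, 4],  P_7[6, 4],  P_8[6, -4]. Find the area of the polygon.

86.5

Σ = (-28) + (-35) + (-2) + (-12) + (0) + (-40) + (-48) + (-8) = -173
Area = |Σ|/2 = 86.5.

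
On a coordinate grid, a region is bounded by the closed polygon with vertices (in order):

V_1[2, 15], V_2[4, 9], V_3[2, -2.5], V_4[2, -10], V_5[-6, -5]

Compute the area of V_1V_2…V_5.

117.5

Apply Gauss's area formula: 2A = Σ (x_i·y_{i+1} − x_{i+1}·y_i), indices taken mod 5.
Σ = (-42) + (-28) + (-15) + (-70) + (-80) = -235
Area = |Σ|/2 = 117.5.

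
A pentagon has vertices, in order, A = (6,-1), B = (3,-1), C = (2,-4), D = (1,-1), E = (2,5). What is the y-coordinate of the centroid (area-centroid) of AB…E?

0.5

Apply the surveyor's formula. First the cross-terms c_i = x_i·y_{i+1} − x_{i+1}·y_i:
  -3, -10, 2, 7, -32  ⇒  2A = -36, A = -18.
Then Σ (y_i + y_{i+1})·c_i = -54, so ȳ = -54 / (6·(-18)) = 0.5.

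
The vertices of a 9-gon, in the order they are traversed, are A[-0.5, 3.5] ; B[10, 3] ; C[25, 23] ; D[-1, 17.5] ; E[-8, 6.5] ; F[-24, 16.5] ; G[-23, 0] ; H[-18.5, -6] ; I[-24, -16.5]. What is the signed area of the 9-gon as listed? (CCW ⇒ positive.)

Apply the shoelace (surveyor's) formula: 2A = Σ (x_i·y_{i+1} − x_{i+1}·y_i), indices taken mod 9.
Σ = (-36.5) + (155) + (460.5) + (133.5) + (24) + (379.5) + (138) + (161.25) + (-92.25) = 1323
Signed area = Σ/2 = 661.5 (positive ⇒ counter-clockwise traversal).

661.5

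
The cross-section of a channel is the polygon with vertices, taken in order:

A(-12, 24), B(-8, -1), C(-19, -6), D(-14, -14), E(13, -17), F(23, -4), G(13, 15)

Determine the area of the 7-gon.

1031.5

Apply the shoelace (surveyor's) formula: 2A = Σ (x_i·y_{i+1} − x_{i+1}·y_i), indices taken mod 7.
Σ = (204) + (29) + (182) + (420) + (339) + (397) + (492) = 2063
Area = |Σ|/2 = 1031.5.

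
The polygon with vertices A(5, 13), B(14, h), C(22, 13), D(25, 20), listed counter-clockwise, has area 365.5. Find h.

-23

Write out the shoelace sum; only the two edges meeting at B involve h:
2·Area = [(5·h − 14·13) + (14·13 − 22·h)] + 340
       = -17·h + 340 = 731
⇒ h = -23.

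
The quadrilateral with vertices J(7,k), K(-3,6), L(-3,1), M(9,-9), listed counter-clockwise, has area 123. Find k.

The doubled signed area Σ (x_i y_{i+1} − x_{i+1} y_i) is linear in k.
With k=0 it equals 138; the coefficient of k is 12 (from the two edges through J).
So 12·k + 138 = 2·123 = 246 ⇒ k = 9.

9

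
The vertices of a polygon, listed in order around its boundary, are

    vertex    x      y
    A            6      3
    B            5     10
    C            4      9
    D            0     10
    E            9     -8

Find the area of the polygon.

A→B: (6)(10) − (5)(3) = 45
B→C: (5)(9) − (4)(10) = 5
C→D: (4)(10) − (0)(9) = 40
D→E: (0)(-8) − (9)(10) = -90
E→A: (9)(3) − (6)(-8) = 75
Σ = 75
Area = |Σ|/2 = 37.5.

37.5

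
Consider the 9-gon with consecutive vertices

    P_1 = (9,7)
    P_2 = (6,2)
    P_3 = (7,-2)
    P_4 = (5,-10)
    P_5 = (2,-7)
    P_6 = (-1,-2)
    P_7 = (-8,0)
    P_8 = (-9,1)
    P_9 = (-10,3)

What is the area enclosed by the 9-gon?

137

Apply the shoelace (surveyor's) formula: 2A = Σ (x_i·y_{i+1} − x_{i+1}·y_i), indices taken mod 9.
Cross-terms: -24, -26, -60, -15, -11, -16, -8, -17, -97  ⇒  Σ = -274
Area = |Σ|/2 = 137.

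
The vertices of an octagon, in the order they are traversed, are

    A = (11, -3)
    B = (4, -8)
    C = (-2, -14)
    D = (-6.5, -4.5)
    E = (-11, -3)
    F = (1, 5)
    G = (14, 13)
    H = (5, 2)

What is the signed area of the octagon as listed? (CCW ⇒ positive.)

-221.5

Σ = (-76) + (-72) + (-82) + (-30) + (-52) + (-57) + (-37) + (-37) = -443
Signed area = Σ/2 = -221.5 (negative ⇒ clockwise traversal).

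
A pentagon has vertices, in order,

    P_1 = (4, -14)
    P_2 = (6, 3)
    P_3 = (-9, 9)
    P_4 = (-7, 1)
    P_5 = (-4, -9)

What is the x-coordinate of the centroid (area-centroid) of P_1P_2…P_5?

Apply the shoelace (surveyor's) formula. First the cross-terms c_i = x_i·y_{i+1} − x_{i+1}·y_i:
  96, 81, 54, 67, 92  ⇒  2A = 390, A = 195.
Then Σ (x_i + x_{i+1})·c_i = -884, so x̄ = -884 / (6·195) = -34/45.

-34/45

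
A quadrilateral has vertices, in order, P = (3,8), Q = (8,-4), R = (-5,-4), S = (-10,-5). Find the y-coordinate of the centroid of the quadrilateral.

Apply the shoelace formula. First the cross-terms c_i = x_i·y_{i+1} − x_{i+1}·y_i:
  -76, -52, -15, -65  ⇒  2A = -208, A = -104.
Then Σ (y_i + y_{i+1})·c_i = 52, so ȳ = 52 / (6·(-104)) = -1/12.

-1/12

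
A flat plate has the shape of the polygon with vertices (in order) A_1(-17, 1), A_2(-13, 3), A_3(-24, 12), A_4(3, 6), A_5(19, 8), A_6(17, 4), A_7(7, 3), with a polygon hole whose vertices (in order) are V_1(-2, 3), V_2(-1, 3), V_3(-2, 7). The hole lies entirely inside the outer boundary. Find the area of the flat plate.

Outer boundary:
Apply the shoelace (surveyor's) formula: 2A = Σ (x_i·y_{i+1} − x_{i+1}·y_i), indices taken mod 7.
Σ = (-38) + (-84) + (-180) + (-90) + (-60) + (23) + (58) = -371
Area = |Σ|/2 = 185.5.
Hole:
Apply the shoelace (surveyor's) formula: 2A = Σ (x_i·y_{i+1} − x_{i+1}·y_i), indices taken mod 3.
V_1→V_2: (-2)(3) − (-1)(3) = -3
V_2→V_3: (-1)(7) − (-2)(3) = -1
V_3→V_1: (-2)(3) − (-2)(7) = 8
Σ = 4
Area = |Σ|/2 = 2.
Net area = 185.5 − 2 = 183.5.

183.5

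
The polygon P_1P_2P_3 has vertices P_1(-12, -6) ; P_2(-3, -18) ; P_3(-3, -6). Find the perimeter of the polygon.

36

|P_1P_2| = √((9)² + (-12)²) = √225 = 15
|P_2P_3| = √((0)² + (12)²) = √144 = 12
|P_3P_1| = √((-9)² + (0)²) = √81 = 9
Perimeter = 15 + 12 + 9 = 36.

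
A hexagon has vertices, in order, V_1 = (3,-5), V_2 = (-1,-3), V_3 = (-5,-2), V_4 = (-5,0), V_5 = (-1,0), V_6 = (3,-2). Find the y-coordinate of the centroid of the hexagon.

-64/33

Apply the shoelace (surveyor's) formula. First the cross-terms c_i = x_i·y_{i+1} − x_{i+1}·y_i:
  -14, -13, -10, 0, 2, -9  ⇒  2A = -44, A = -22.
Then Σ (y_i + y_{i+1})·c_i = 256, so ȳ = 256 / (6·(-22)) = -64/33.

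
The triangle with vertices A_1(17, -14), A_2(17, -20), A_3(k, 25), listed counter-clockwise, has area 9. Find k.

20

Write out the shoelace sum; only the two edges meeting at A_3 involve k:
2·Area = [(17·25 − k·(-20)) + (k·(-14) − 17·25)] + -102
       = 6·k + -102 = 18
⇒ k = 20.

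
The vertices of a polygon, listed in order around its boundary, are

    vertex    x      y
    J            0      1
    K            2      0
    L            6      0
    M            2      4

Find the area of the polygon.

12

Apply the surveyor's formula: 2A = Σ (x_i·y_{i+1} − x_{i+1}·y_i), indices taken mod 4.
Σ = (-2) + (0) + (24) + (2) = 24
Area = |Σ|/2 = 12.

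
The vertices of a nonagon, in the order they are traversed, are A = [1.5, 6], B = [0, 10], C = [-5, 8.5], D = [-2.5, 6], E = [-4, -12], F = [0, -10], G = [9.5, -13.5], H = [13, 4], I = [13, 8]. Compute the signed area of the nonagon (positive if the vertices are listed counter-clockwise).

Apply the shoelace formula: 2A = Σ (x_i·y_{i+1} − x_{i+1}·y_i), indices taken mod 9.
Σ = (15) + (50) + (-8.75) + (54) + (40) + (95) + (213.5) + (52) + (66) = 576.75
Signed area = Σ/2 = 288.375 (positive ⇒ counter-clockwise traversal).

288.375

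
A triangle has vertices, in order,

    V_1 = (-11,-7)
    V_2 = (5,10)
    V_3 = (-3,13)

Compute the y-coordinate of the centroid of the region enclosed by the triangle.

16/3

Apply Gauss's area formula. First the cross-terms c_i = x_i·y_{i+1} − x_{i+1}·y_i:
  -75, 95, 164  ⇒  2A = 184, A = 92.
Then Σ (y_i + y_{i+1})·c_i = 2944, so ȳ = 2944 / (6·92) = 16/3.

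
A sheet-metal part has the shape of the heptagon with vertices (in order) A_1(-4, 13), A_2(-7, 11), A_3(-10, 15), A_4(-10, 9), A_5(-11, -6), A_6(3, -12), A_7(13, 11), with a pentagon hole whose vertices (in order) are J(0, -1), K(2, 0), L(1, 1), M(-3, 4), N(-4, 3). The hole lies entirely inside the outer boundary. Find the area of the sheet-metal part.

Outer boundary:
A_1→A_2: (-4)(11) − (-7)(13) = 47
A_2→A_3: (-7)(15) − (-10)(11) = 5
A_3→A_4: (-10)(9) − (-10)(15) = 60
A_4→A_5: (-10)(-6) − (-11)(9) = 159
A_5→A_6: (-11)(-12) − (3)(-6) = 150
A_6→A_7: (3)(11) − (13)(-12) = 189
A_7→A_1: (13)(13) − (-4)(11) = 213
Σ = 823
Area = |Σ|/2 = 411.5.
Hole:
Σ = (2) + (2) + (7) + (7) + (4) = 22
Area = |Σ|/2 = 11.
Net area = 411.5 − 11 = 400.5.

400.5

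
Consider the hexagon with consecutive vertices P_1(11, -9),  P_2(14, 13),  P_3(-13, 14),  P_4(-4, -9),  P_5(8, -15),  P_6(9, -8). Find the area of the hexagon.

508.5

Apply Gauss's area formula: 2A = Σ (x_i·y_{i+1} − x_{i+1}·y_i), indices taken mod 6.
Cross-terms: 269, 365, 173, 132, 71, 7  ⇒  Σ = 1017
Area = |Σ|/2 = 508.5.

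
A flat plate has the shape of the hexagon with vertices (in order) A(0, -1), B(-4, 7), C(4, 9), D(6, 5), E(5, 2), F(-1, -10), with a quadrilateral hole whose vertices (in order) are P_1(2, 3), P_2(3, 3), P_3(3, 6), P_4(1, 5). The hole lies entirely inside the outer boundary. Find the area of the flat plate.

77

Outer boundary:
Apply the surveyor's formula: 2A = Σ (x_i·y_{i+1} − x_{i+1}·y_i), indices taken mod 6.
Σ = (-4) + (-64) + (-34) + (-13) + (-48) + (1) = -162
Area = |Σ|/2 = 81.
Hole:
Apply the surveyor's formula: 2A = Σ (x_i·y_{i+1} − x_{i+1}·y_i), indices taken mod 4.
Cross-terms: -3, 9, 9, -7  ⇒  Σ = 8
Area = |Σ|/2 = 4.
Net area = 81 − 4 = 77.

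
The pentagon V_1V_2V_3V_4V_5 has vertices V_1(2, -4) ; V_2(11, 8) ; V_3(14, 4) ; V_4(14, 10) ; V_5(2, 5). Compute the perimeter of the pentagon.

48

|V_1V_2| = √((9)² + (12)²) = √225 = 15
|V_2V_3| = √((3)² + (-4)²) = √25 = 5
|V_3V_4| = √((0)² + (6)²) = √36 = 6
|V_4V_5| = √((-12)² + (-5)²) = √169 = 13
|V_5V_1| = √((0)² + (-9)²) = √81 = 9
Perimeter = 15 + 5 + 6 + 13 + 9 = 48.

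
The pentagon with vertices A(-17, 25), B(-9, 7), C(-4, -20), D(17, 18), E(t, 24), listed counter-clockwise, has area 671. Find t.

-8

Write out the shoelace sum; only the two edges meeting at E involve t:
2·Area = [(17·24 − t·18) + (t·25 − (-17)·24)] + 582
       = 7·t + 1398 = 1342
⇒ t = -8.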